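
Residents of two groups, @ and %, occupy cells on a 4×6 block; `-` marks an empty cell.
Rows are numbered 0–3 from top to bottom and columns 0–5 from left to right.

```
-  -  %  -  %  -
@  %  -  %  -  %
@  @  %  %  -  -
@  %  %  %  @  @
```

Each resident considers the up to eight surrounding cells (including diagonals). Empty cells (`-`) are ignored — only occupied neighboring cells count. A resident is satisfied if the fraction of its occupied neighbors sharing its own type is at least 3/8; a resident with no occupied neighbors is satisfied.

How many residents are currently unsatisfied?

1

(0,2)% 2/2 satisfied
(0,4)% 2/2 satisfied
(1,0)@ 2/3 satisfied
(1,1)% 2/5 satisfied
(1,3)% 4/4 satisfied
(1,5)% 1/1 satisfied
(2,0)@ 3/5 satisfied
(2,1)@ 3/7 satisfied
(2,2)% 6/7 satisfied
(2,3)% 4/5 satisfied
(3,0)@ 2/3 satisfied
(3,1)% 2/5 satisfied
(3,2)% 4/5 satisfied
(3,3)% 3/4 satisfied
(3,4)@ 1/3 not
(3,5)@ 1/1 satisfied
Unsatisfied: (3,4) — 1 in total.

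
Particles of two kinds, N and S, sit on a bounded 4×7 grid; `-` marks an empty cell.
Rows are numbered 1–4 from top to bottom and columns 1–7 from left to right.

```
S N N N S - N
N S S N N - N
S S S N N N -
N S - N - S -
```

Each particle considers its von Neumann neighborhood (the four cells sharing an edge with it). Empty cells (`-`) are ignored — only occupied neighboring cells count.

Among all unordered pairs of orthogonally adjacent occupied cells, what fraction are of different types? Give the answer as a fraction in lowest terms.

Scan each occupied cell's neighbors to the right and below so each pair is counted once.
From row 1: 6 unlike of 10 pairs (running 6/10).
From row 2: 3 unlike of 9 pairs (running 9/19).
From row 3: 3 unlike of 9 pairs (running 12/28).
From row 4: 1 unlike of 1 pairs (running 13/29).
Total adjacent occupied pairs: 29; unlike-type pairs: 13.
13/29 is already in lowest terms.

13/29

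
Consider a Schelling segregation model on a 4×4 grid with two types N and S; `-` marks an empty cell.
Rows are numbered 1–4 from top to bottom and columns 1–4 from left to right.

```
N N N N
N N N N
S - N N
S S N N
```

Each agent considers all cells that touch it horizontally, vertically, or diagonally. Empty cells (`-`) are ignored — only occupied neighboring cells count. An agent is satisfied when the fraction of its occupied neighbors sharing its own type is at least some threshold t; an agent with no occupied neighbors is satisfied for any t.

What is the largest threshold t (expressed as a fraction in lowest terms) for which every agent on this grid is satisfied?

1/2

Row 1: (1,1)N 3/3 · (1,2)N 5/5 · (1,3)N 5/5 · (1,4)N 3/3
Row 2: (2,1)N 3/4 · (2,2)N 6/7 · (2,3)N 7/7 · (2,4)N 5/5
Row 3: (3,1)S 2/4 · (3,3)N 6/7 · (3,4)N 5/5
Row 4: (4,1)S 2/2 · (4,2)S 2/4 · (4,3)N 3/4 · (4,4)N 3/3
The smallest same-type fraction is 2/4 at (3,1), which reduces to 1/2. Any threshold above that leaves this agent unsatisfied.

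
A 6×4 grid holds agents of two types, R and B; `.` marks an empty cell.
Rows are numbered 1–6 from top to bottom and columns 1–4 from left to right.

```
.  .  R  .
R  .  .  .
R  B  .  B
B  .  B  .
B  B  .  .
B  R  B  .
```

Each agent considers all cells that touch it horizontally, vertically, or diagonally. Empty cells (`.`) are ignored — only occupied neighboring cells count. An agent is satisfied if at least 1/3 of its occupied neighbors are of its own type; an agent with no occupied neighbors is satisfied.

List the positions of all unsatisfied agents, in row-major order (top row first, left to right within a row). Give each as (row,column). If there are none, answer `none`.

(6,2)

Row 1: (1,3)R 0/0 ✓
Row 2: (2,1)R 1/2 ✓
Row 3: (3,1)R 1/3 ✓ · (3,2)B 2/4 ✓ · (3,4)B 1/1 ✓
Row 4: (4,1)B 3/4 ✓ · (4,3)B 3/3 ✓
Row 5: (5,1)B 3/4 ✓ · (5,2)B 5/6 ✓
Row 6: (6,1)B 2/3 ✓ · (6,2)R 0/4 ✗ · (6,3)B 1/2 ✓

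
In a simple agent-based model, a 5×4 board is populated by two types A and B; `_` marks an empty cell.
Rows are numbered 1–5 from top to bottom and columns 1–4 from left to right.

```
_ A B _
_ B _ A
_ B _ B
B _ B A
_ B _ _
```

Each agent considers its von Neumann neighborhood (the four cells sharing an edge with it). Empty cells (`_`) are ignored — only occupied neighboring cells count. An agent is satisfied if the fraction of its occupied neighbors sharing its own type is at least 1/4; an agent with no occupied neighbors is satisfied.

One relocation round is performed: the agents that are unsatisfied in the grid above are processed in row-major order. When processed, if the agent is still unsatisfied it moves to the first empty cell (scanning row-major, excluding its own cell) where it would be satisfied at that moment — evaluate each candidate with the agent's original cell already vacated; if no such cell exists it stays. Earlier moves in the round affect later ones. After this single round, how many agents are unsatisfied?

Initially unsatisfied (in order): (1,2), (1,3), (2,4), (3,4), (4,3), (4,4).
  (1,2) → (1,1).
  (1,3): now satisfied by earlier moves; stays.
  (2,4) → (1,2).
  (3,4) → (1,4).
  (4,3) → (2,1).
  (4,4): now satisfied by earlier moves; stays.
Resulting grid:
A A B B
B B _ _
_ B _ _
B _ _ A
_ B _ _
All satisfied now.

0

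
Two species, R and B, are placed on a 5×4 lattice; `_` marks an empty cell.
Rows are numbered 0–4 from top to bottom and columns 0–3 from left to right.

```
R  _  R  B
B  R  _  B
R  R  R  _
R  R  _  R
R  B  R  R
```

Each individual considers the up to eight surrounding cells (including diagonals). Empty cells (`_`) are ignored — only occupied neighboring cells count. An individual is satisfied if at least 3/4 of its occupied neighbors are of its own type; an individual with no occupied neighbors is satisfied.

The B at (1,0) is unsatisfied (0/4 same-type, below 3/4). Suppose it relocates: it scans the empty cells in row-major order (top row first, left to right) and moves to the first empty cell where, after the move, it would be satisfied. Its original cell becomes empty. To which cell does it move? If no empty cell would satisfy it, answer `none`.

none

Vacating (1,0). Empty cells in order:
  (0,1): 0/3 same-type → still unsatisfied.
  (1,2): 2/6 same-type → still unsatisfied.
  (2,3): 1/3 same-type → still unsatisfied.
  (3,2): 1/7 same-type → still unsatisfied.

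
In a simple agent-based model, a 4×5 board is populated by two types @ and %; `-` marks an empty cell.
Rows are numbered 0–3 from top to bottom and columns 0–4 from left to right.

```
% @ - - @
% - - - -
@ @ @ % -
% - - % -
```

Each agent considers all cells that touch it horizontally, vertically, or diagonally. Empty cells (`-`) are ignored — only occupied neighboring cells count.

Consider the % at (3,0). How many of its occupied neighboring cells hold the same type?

Occupied neighbors of (3,0): (2,0)=@, (2,1)=@.
Same type (%): 0 of 2.

0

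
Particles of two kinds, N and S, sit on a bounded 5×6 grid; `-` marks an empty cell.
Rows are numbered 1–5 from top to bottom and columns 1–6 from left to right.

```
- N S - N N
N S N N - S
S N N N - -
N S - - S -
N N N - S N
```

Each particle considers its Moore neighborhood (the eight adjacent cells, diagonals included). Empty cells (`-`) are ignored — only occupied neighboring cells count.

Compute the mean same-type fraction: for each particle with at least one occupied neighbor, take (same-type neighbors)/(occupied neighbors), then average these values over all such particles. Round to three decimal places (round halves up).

(1,2)N 2/4
(1,3)S 1/4
(1,5)N 2/3
(1,6)N 1/2
(2,1)N 2/4
(2,2)S 2/7
(2,3)N 5/7
(2,4)N 4/5
(2,6)S 0/2
(3,1)S 2/5
(3,2)N 4/7
(3,3)N 4/6
(3,4)N 3/4
(4,1)N 3/5
(4,2)S 1/7
(4,5)S 1/3
(5,1)N 2/3
(5,2)N 3/4
(5,3)N 1/2
(5,5)S 1/2
(5,6)N 0/2
Sum over 21 particles: 2/4 + 1/4 + 2/3 + 1/2 + 2/4 + 2/7 + 5/7 + 4/5 + 0/2 + 2/5 + 4/7 + 4/6 + 3/4 + 3/5 + 1/7 + 1/3 + 2/3 + 3/4 + 1/2 + 1/2 + 0/2 = 4241/420; mean = 4241/420 ÷ 21 = 4241/8820 = 0.480839… → 0.481.

0.481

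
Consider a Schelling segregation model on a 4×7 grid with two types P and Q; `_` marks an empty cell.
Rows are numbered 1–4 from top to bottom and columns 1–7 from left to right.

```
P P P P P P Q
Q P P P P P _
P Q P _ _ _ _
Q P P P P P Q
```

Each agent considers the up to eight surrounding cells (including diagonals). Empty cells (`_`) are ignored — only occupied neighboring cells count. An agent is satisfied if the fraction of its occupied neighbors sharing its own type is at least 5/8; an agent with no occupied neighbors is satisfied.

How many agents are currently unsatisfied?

8

Row 1: (1,1)P 2/3 satisfied · (1,2)P 4/5 satisfied · (1,3)P 5/5 satisfied · (1,4)P 5/5 satisfied · (1,5)P 5/5 satisfied · (1,6)P 3/4 satisfied · (1,7)Q 0/2 not
Row 2: (2,1)Q 1/5 not · (2,2)P 6/8 satisfied · (2,3)P 6/7 satisfied · (2,4)P 6/6 satisfied · (2,5)P 5/5 satisfied · (2,6)P 3/4 satisfied
Row 3: (3,1)P 2/5 not · (3,2)Q 2/8 not · (3,3)P 6/7 satisfied
Row 4: (4,1)Q 1/3 not · (4,2)P 3/5 not · (4,3)P 3/4 satisfied · (4,4)P 3/3 satisfied · (4,5)P 2/2 satisfied · (4,6)P 1/2 not · (4,7)Q 0/1 not
Unsatisfied: (1,7), (2,1), (3,1), (3,2), (4,1), (4,2), (4,6), (4,7) — 8 in total.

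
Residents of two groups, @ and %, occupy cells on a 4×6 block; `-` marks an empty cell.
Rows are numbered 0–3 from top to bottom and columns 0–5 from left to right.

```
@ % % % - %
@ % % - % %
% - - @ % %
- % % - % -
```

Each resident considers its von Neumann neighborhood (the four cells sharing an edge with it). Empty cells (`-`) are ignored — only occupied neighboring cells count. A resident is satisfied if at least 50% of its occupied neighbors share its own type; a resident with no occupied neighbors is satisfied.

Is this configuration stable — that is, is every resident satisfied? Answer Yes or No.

No

(0,0)@ 1/2 ok
(0,1)% 2/3 ok
(0,2)% 3/3 ok
(0,3)% 1/1 ok
(0,5)% 1/1 ok
(1,0)@ 1/3 unhappy
(1,1)% 2/3 ok
(1,2)% 2/2 ok
(1,4)% 2/2 ok
(1,5)% 3/3 ok
(2,0)% 0/1 unhappy
(2,3)@ 0/1 unhappy
(2,4)% 3/4 ok
(2,5)% 2/2 ok
(3,1)% 1/1 ok
(3,2)% 1/1 ok
(3,4)% 1/1 ok
For instance (1,0) has only 1/3 same-type neighbors, below 1/2.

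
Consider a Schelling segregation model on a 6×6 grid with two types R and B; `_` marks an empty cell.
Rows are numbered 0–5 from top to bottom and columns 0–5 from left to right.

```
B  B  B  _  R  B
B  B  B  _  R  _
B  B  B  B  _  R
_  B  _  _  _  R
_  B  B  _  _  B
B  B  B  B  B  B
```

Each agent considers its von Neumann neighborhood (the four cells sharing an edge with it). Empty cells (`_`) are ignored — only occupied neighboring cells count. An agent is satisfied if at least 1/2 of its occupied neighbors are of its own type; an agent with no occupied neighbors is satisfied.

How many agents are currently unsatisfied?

(0,0)B 2/2 satisfied
(0,1)B 3/3 satisfied
(0,2)B 2/2 satisfied
(0,4)R 1/2 satisfied
(0,5)B 0/1 not
(1,0)B 3/3 satisfied
(1,1)B 4/4 satisfied
(1,2)B 3/3 satisfied
(1,4)R 1/1 satisfied
(2,0)B 2/2 satisfied
(2,1)B 4/4 satisfied
(2,2)B 3/3 satisfied
(2,3)B 1/1 satisfied
(2,5)R 1/1 satisfied
(3,1)B 2/2 satisfied
(3,5)R 1/2 satisfied
(4,1)B 3/3 satisfied
(4,2)B 2/2 satisfied
(4,5)B 1/2 satisfied
(5,0)B 1/1 satisfied
(5,1)B 3/3 satisfied
(5,2)B 3/3 satisfied
(5,3)B 2/2 satisfied
(5,4)B 2/2 satisfied
(5,5)B 2/2 satisfied
Unsatisfied: (0,5) — 1 in total.

1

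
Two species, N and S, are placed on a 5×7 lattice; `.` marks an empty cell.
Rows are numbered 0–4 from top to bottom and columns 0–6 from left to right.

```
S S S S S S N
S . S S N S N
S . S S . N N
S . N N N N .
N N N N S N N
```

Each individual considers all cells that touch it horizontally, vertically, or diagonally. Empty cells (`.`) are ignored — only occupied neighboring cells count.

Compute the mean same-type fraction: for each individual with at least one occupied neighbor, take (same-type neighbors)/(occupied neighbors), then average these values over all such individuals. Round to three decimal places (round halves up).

0.692

Row 0: (0,0)S 2/2 · (0,1)S 4/4 · (0,2)S 4/4 · (0,3)S 4/5 · (0,4)S 4/5 · (0,5)S 2/5 · (0,6)N 1/3
Row 1: (1,0)S 3/3 · (1,2)S 6/6 · (1,3)S 6/7 · (1,4)N 1/7 · (1,5)S 2/7 · (1,6)N 3/5
Row 2: (2,0)S 2/2 · (2,2)S 3/5 · (2,3)S 3/7 · (2,5)N 5/6 · (2,6)N 3/4
Row 3: (3,0)S 1/3 · (3,2)N 4/6 · (3,3)N 4/7 · (3,4)N 5/7 · (3,5)N 5/6
Row 4: (4,0)N 1/2 · (4,1)N 3/4 · (4,2)N 4/4 · (4,3)N 4/5 · (4,4)S 0/5 · (4,5)N 3/4 · (4,6)N 2/2
Sum over 30 individuals: 2/2 + 4/4 + 4/4 + 4/5 + 4/5 + 2/5 + 1/3 + 3/3 + 6/6 + 6/7 + 1/7 + 2/7 + 3/5 + 2/2 + 3/5 + 3/7 + 5/6 + 3/4 + 1/3 + 4/6 + 4/7 + 5/7 + 5/6 + 1/2 + 3/4 + 4/4 + 4/5 + 0/5 + 3/4 + 2/2 = 83/4; mean = 83/4 ÷ 30 = 83/120 = 0.691666… → 0.692.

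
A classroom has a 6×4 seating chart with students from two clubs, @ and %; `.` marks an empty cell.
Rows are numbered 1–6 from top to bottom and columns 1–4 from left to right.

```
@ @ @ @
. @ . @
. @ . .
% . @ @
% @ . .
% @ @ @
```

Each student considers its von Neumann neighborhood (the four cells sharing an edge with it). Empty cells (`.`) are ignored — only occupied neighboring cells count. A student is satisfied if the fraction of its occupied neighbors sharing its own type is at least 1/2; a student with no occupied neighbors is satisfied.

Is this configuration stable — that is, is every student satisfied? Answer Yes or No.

(1,1)@ 1/1 satisfied
(1,2)@ 3/3 satisfied
(1,3)@ 2/2 satisfied
(1,4)@ 2/2 satisfied
(2,2)@ 2/2 satisfied
(2,4)@ 1/1 satisfied
(3,2)@ 1/1 satisfied
(4,1)% 1/1 satisfied
(4,3)@ 1/1 satisfied
(4,4)@ 1/1 satisfied
(5,1)% 2/3 satisfied
(5,2)@ 1/2 satisfied
(6,1)% 1/2 satisfied
(6,2)@ 2/3 satisfied
(6,3)@ 2/2 satisfied
(6,4)@ 1/1 satisfied
All meet the threshold, so the configuration is stable.

Yes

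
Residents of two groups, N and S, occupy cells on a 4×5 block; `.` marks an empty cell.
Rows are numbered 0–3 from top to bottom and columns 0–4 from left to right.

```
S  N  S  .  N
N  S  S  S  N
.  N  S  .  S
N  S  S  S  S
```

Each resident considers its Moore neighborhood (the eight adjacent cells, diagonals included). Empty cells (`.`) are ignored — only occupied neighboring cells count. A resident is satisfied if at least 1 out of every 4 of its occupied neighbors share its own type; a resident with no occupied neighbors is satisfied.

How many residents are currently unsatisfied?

1

Row 0: (0,0)S 1/3 satisfied · (0,1)N 1/5 not · (0,2)S 3/4 satisfied · (0,4)N 1/2 satisfied
Row 1: (1,0)N 2/4 satisfied · (1,1)S 4/7 satisfied · (1,2)S 4/6 satisfied · (1,3)S 4/6 satisfied · (1,4)N 1/3 satisfied
Row 2: (2,1)N 2/7 satisfied · (2,2)S 6/7 satisfied · (2,4)S 3/4 satisfied
Row 3: (3,0)N 1/2 satisfied · (3,1)S 2/4 satisfied · (3,2)S 3/4 satisfied · (3,3)S 4/4 satisfied · (3,4)S 2/2 satisfied
Unsatisfied: (0,1) — 1 in total.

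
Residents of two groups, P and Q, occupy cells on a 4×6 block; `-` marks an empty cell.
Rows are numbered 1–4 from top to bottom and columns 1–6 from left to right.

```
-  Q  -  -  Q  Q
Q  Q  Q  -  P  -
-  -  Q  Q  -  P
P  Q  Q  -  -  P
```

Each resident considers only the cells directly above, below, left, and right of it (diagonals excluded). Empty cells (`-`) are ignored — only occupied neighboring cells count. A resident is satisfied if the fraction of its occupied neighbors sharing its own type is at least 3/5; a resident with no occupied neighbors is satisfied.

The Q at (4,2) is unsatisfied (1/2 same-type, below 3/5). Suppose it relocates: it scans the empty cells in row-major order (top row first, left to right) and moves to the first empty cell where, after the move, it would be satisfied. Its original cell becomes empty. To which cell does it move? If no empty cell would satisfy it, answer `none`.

(1,1)

Vacating (4,2). Empty cells in order:
  (1,1): 2/2 same-type → satisfied — stop here.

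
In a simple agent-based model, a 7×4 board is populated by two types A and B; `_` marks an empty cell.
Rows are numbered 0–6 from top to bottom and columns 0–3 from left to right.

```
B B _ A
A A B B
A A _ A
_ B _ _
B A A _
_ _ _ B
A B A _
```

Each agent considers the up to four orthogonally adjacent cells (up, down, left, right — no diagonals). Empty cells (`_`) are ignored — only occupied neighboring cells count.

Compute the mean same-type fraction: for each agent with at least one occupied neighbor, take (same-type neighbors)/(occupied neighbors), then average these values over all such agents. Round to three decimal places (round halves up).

(0,0)B 1/2
(0,1)B 1/2
(0,3)A 0/1
(1,0)A 2/3
(1,1)A 2/4
(1,2)B 1/2
(1,3)B 1/3
(2,0)A 2/2
(2,1)A 2/3
(2,3)A 0/1
(3,1)B 0/2
(4,0)B 0/1
(4,1)A 1/3
(4,2)A 1/1
(5,3)B — no occupied neighbors
(6,0)A 0/1
(6,1)B 0/2
(6,2)A 0/1
Sum over 17 agents: 1/2 + 1/2 + 0/1 + 2/3 + 2/4 + 1/2 + 1/3 + 2/2 + 2/3 + 0/1 + 0/2 + 0/1 + 1/3 + 1/1 + 0/1 + 0/2 + 0/1 = 6; mean = 6 ÷ 17 = 6/17 = 0.352941… → 0.353.

0.353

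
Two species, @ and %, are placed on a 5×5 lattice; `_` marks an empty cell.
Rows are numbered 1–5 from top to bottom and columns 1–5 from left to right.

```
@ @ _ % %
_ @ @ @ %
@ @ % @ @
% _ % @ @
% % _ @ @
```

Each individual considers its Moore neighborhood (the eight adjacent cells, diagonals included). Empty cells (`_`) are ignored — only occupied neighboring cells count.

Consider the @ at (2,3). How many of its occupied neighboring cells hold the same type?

Occupied neighbors of (2,3): (1,2)=@, (1,4)=%, (2,2)=@, (2,4)=@, (3,2)=@, (3,3)=%, (3,4)=@.
Same type (@): 5 of 7.

5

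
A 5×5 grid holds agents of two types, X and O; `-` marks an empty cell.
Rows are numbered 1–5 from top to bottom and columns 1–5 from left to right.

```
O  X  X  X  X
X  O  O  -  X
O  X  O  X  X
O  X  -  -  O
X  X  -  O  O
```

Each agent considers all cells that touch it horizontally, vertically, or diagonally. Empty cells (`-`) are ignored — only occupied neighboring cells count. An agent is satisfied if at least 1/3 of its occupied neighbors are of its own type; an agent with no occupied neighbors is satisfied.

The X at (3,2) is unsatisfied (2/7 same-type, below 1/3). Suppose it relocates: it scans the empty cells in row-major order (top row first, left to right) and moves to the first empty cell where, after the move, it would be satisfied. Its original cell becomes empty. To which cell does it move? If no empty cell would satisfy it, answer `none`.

(2,4)

Vacating (3,2). Empty cells in order:
  (2,4): 6/8 same-type → satisfied — stop here.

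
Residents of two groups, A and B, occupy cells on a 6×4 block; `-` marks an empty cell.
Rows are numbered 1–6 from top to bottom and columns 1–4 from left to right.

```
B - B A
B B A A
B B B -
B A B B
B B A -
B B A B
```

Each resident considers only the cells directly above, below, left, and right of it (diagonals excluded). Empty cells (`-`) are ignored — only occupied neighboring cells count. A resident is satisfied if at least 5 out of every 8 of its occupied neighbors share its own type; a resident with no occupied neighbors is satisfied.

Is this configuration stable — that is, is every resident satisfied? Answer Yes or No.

Row 1: (1,1)B 1/1 satisfied · (1,3)B 0/2 not · (1,4)A 1/2 not
Row 2: (2,1)B 3/3 satisfied · (2,2)B 2/3 satisfied · (2,3)A 1/4 not · (2,4)A 2/2 satisfied
Row 3: (3,1)B 3/3 satisfied · (3,2)B 3/4 satisfied · (3,3)B 2/3 satisfied
Row 4: (4,1)B 2/3 satisfied · (4,2)A 0/4 not · (4,3)B 2/4 not · (4,4)B 1/1 satisfied
Row 5: (5,1)B 3/3 satisfied · (5,2)B 2/4 not · (5,3)A 1/3 not
Row 6: (6,1)B 2/2 satisfied · (6,2)B 2/3 satisfied · (6,3)A 1/3 not · (6,4)B 0/1 not
For instance (1,3) has only 0/2 same-type neighbors, below 5/8.

No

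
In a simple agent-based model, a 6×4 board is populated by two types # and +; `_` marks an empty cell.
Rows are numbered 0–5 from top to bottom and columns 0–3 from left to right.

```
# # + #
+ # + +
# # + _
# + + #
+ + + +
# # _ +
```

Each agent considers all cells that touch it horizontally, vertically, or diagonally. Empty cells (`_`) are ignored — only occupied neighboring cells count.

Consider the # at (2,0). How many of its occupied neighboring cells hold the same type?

Occupied neighbors of (2,0): (1,0)=+, (1,1)=#, (2,1)=#, (3,0)=#, (3,1)=+.
Same type (#): 3 of 5.

3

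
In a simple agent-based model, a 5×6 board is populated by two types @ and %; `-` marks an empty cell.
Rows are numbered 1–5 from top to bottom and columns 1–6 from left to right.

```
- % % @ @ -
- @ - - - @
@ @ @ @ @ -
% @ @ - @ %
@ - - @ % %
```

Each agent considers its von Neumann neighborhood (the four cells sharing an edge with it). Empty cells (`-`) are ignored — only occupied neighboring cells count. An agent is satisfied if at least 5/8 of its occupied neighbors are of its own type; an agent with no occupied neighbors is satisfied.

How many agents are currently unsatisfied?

(1,2)% 1/2 not
(1,3)% 1/2 not
(1,4)@ 1/2 not
(1,5)@ 1/1 satisfied
(2,2)@ 1/2 not
(2,6)@ 0/0 satisfied
(3,1)@ 1/2 not
(3,2)@ 4/4 satisfied
(3,3)@ 3/3 satisfied
(3,4)@ 2/2 satisfied
(3,5)@ 2/2 satisfied
(4,1)% 0/3 not
(4,2)@ 2/3 satisfied
(4,3)@ 2/2 satisfied
(4,5)@ 1/3 not
(4,6)% 1/2 not
(5,1)@ 0/1 not
(5,4)@ 0/1 not
(5,5)% 1/3 not
(5,6)% 2/2 satisfied
Unsatisfied: (1,2), (1,3), (1,4), (2,2), (3,1), (4,1), (4,5), (4,6), (5,1), (5,4), (5,5) — 11 in total.

11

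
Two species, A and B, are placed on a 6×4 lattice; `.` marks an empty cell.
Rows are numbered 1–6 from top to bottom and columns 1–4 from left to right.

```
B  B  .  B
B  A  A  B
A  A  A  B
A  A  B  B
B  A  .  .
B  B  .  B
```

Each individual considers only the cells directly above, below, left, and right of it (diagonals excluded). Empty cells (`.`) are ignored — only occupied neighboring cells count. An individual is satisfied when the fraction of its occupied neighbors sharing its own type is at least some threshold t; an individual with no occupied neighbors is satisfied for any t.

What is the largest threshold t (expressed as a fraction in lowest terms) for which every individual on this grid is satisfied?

Row 1: (1,1)B 2/2 · (1,2)B 1/2 · (1,4)B 1/1
Row 2: (2,1)B 1/3 · (2,2)A 2/4 · (2,3)A 2/3 · (2,4)B 2/3
Row 3: (3,1)A 2/3 · (3,2)A 4/4 · (3,3)A 2/4 · (3,4)B 2/3
Row 4: (4,1)A 2/3 · (4,2)A 3/4 · (4,3)B 1/3 · (4,4)B 2/2
Row 5: (5,1)B 1/3 · (5,2)A 1/3
Row 6: (6,1)B 2/2 · (6,2)B 1/2 · (6,4)B — no occupied neighbors
The smallest same-type fraction is 1/3 at (2,1), which reduces to 1/3. Any threshold above that leaves this individual unsatisfied.

1/3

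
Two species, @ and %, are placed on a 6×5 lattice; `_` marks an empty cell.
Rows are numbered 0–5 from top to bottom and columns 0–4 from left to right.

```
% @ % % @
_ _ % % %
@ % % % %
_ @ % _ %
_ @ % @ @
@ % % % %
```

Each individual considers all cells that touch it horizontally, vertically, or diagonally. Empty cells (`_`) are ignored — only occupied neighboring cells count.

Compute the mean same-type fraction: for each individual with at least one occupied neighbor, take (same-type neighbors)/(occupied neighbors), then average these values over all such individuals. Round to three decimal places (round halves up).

0.530

Row 0: (0,0)% 0/1 · (0,1)@ 0/3 · (0,2)% 3/4 · (0,3)% 4/5 · (0,4)@ 0/3
Row 1: (1,2)% 6/7 · (1,3)% 7/8 · (1,4)% 4/5
Row 2: (2,0)@ 1/2 · (2,1)% 3/5 · (2,2)% 5/6 · (2,3)% 7/7 · (2,4)% 4/4
Row 3: (3,1)@ 2/6 · (3,2)% 4/7 · (3,4)% 2/4
Row 4: (4,1)@ 2/6 · (4,2)% 4/7 · (4,3)@ 1/7 · (4,4)@ 1/4
Row 5: (5,0)@ 1/2 · (5,1)% 2/4 · (5,2)% 3/5 · (5,3)% 3/5 · (5,4)% 1/3
Sum over 25 individuals: 0/1 + 0/3 + 3/4 + 4/5 + 0/3 + 6/7 + 7/8 + 4/5 + 1/2 + 3/5 + 5/6 + 7/7 + 4/4 + 2/6 + 4/7 + 2/4 + 2/6 + 4/7 + 1/7 + 1/4 + 1/2 + 2/4 + 3/5 + 3/5 + 1/3 = 11131/840; mean = 11131/840 ÷ 25 = 11131/21000 = 0.530047… → 0.530.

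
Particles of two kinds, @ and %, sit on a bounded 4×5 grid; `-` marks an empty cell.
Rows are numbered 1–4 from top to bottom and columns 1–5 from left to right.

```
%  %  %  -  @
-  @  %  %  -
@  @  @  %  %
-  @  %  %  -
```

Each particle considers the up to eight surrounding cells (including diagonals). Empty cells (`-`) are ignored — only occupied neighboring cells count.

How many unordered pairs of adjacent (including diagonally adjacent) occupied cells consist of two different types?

Scan each occupied cell's neighbors to the right and below (and the two forward diagonals) so each pair is counted once.
From row 1: 4 unlike of 9 pairs (running 4/9).
From row 2: 4 unlike of 11 pairs (running 8/20).
From row 3: 4 unlike of 13 pairs (running 12/33).
From row 4: 1 unlike of 2 pairs (running 13/35).
Total adjacent occupied pairs: 35; unlike-type pairs: 13.

13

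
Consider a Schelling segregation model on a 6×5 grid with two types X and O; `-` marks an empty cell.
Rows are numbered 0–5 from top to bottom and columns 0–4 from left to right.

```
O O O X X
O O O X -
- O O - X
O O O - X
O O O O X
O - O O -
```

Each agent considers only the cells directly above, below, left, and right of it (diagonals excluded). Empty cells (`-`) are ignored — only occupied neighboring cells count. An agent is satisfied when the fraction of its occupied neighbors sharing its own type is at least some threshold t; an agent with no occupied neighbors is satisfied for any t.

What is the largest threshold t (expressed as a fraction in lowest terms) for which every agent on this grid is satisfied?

(0,0)O 2/2
(0,1)O 3/3
(0,2)O 2/3
(0,3)X 2/3
(0,4)X 1/1
(1,0)O 2/2
(1,1)O 4/4
(1,2)O 3/4
(1,3)X 1/2
(2,1)O 3/3
(2,2)O 3/3
(2,4)X 1/1
(3,0)O 2/2
(3,1)O 4/4
(3,2)O 3/3
(3,4)X 2/2
(4,0)O 3/3
(4,1)O 3/3
(4,2)O 4/4
(4,3)O 2/3
(4,4)X 1/2
(5,0)O 1/1
(5,2)O 2/2
(5,3)O 2/2
The smallest same-type fraction is 1/2 at (1,3), which reduces to 1/2. Any threshold above that leaves this agent unsatisfied.

1/2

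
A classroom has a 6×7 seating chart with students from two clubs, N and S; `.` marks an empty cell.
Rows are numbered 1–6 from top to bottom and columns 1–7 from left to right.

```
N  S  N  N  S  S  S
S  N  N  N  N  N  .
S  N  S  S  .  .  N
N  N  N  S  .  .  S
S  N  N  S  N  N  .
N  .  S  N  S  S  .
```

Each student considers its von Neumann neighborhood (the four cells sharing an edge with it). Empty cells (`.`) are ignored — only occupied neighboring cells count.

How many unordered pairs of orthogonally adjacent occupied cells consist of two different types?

27

Scan each occupied cell's neighbors to the right and below so each pair is counted once.
Row 1: N(1,1)–S(1,2)≠ N(1,1)–S(2,1)≠ S(1,2)–N(1,3)≠ S(1,2)–N(2,2)≠ N(1,3)–N(1,4)= N(1,3)–N(2,3)= N(1,4)–S(1,5)≠ N(1,4)–N(2,4)= S(1,5)–S(1,6)= S(1,5)–N(2,5)≠ S(1,6)–S(1,7)= S(1,6)–N(2,6)≠  → 7/12 unlike.
Row 2: S(2,1)–N(2,2)≠ S(2,1)–S(3,1)= N(2,2)–N(2,3)= N(2,2)–N(3,2)= N(2,3)–N(2,4)= N(2,3)–S(3,3)≠ N(2,4)–N(2,5)= N(2,4)–S(3,4)≠ N(2,5)–N(2,6)=  → 3/9 unlike.
Row 3: S(3,1)–N(3,2)≠ S(3,1)–N(4,1)≠ N(3,2)–S(3,3)≠ N(3,2)–N(4,2)= S(3,3)–S(3,4)= S(3,3)–N(4,3)≠ S(3,4)–S(4,4)= N(3,7)–S(4,7)≠  → 5/8 unlike.
Row 4: N(4,1)–N(4,2)= N(4,1)–S(5,1)≠ N(4,2)–N(4,3)= N(4,2)–N(5,2)= N(4,3)–S(4,4)≠ N(4,3)–N(5,3)= S(4,4)–S(5,4)=  → 2/7 unlike.
Row 5: S(5,1)–N(5,2)≠ S(5,1)–N(6,1)≠ N(5,2)–N(5,3)= N(5,3)–S(5,4)≠ N(5,3)–S(6,3)≠ S(5,4)–N(5,5)≠ S(5,4)–N(6,4)≠ N(5,5)–N(5,6)= N(5,5)–S(6,5)≠ N(5,6)–S(6,6)≠  → 8/10 unlike.
Row 6: S(6,3)–N(6,4)≠ N(6,4)–S(6,5)≠ S(6,5)–S(6,6)=  → 2/3 unlike.
Total adjacent occupied pairs: 49; unlike-type pairs: 27.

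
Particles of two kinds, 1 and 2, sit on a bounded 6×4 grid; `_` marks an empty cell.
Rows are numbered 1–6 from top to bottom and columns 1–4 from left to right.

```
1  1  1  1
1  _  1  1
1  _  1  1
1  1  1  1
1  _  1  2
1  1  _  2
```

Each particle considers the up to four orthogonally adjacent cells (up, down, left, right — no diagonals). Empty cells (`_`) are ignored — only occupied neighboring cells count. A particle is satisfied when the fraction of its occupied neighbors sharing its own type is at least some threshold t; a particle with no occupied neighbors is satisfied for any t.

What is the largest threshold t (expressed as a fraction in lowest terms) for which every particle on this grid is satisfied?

Row 1: (1,1)1 2/2 · (1,2)1 2/2 · (1,3)1 3/3 · (1,4)1 2/2
Row 2: (2,1)1 2/2 · (2,3)1 3/3 · (2,4)1 3/3
Row 3: (3,1)1 2/2 · (3,3)1 3/3 · (3,4)1 3/3
Row 4: (4,1)1 3/3 · (4,2)1 2/2 · (4,3)1 4/4 · (4,4)1 2/3
Row 5: (5,1)1 2/2 · (5,3)1 1/2 · (5,4)2 1/3
Row 6: (6,1)1 2/2 · (6,2)1 1/1 · (6,4)2 1/1
The smallest same-type fraction is 1/3 at (5,4), which reduces to 1/3. Any threshold above that leaves this particle unsatisfied.

1/3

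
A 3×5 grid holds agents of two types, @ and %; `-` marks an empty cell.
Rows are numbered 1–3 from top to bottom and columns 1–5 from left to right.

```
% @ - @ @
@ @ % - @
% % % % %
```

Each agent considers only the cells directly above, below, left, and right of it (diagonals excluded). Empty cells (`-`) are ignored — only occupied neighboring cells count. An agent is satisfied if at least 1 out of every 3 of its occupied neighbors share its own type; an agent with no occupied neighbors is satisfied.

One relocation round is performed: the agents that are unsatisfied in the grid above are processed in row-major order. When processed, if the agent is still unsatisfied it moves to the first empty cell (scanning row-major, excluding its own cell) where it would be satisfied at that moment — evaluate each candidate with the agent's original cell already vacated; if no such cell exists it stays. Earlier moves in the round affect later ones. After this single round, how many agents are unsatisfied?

Initially unsatisfied (in order): (1,1).
  (1,1) → (1,3).
Resulting grid:
- @ % @ @
@ @ % - @
% % % % %
All satisfied now.

0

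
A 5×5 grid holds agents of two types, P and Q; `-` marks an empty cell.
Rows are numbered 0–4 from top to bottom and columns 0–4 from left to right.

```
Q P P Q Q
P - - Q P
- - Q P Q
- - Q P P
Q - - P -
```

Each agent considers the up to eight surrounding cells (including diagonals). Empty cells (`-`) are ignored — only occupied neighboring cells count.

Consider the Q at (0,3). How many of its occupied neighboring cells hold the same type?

2

Occupied neighbors of (0,3): (0,2)=P, (0,4)=Q, (1,3)=Q, (1,4)=P.
Same type (Q): 2 of 4.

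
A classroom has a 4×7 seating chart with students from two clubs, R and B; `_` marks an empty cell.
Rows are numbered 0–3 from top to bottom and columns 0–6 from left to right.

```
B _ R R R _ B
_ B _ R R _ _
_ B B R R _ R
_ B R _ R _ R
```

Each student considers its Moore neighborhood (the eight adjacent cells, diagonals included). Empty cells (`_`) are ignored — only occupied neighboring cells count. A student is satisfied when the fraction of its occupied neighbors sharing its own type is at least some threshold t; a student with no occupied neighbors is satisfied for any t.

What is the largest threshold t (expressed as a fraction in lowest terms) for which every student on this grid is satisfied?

1/4

(0,0)B 1/1
(0,2)R 2/3
(0,3)R 4/4
(0,4)R 3/3
(0,6)B — no occupied neighbors
(1,1)B 3/4
(1,3)R 6/7
(1,4)R 5/5
(2,1)B 3/4
(2,2)B 3/6
(2,3)R 5/6
(2,4)R 4/4
(2,6)R 1/1
(3,1)B 2/3
(3,2)R 1/4
(3,4)R 2/2
(3,6)R 1/1
The smallest same-type fraction is 1/4 at (3,2), which reduces to 1/4. Any threshold above that leaves this student unsatisfied.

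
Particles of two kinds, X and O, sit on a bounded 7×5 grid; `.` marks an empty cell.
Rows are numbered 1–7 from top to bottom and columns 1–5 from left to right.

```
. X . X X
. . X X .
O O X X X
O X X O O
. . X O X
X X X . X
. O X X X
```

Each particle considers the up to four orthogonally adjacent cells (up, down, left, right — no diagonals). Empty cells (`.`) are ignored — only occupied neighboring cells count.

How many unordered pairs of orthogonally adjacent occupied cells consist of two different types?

Scan each occupied cell's neighbors to the right and below so each pair is counted once.
Row 1: X(1,4)–X(1,5)= X(1,4)–X(2,4)=  → 0/2 unlike.
Row 2: X(2,3)–X(2,4)= X(2,3)–X(3,3)= X(2,4)–X(3,4)=  → 0/3 unlike.
Row 3: O(3,1)–O(3,2)= O(3,1)–O(4,1)= O(3,2)–X(3,3)≠ O(3,2)–X(4,2)≠ X(3,3)–X(3,4)= X(3,3)–X(4,3)= X(3,4)–X(3,5)= X(3,4)–O(4,4)≠ X(3,5)–O(4,5)≠  → 4/9 unlike.
Row 4: O(4,1)–X(4,2)≠ X(4,2)–X(4,3)= X(4,3)–O(4,4)≠ X(4,3)–X(5,3)= O(4,4)–O(4,5)= O(4,4)–O(5,4)= O(4,5)–X(5,5)≠  → 3/7 unlike.
Row 5: X(5,3)–O(5,4)≠ X(5,3)–X(6,3)= O(5,4)–X(5,5)≠ X(5,5)–X(6,5)=  → 2/4 unlike.
Row 6: X(6,1)–X(6,2)= X(6,2)–X(6,3)= X(6,2)–O(7,2)≠ X(6,3)–X(7,3)= X(6,5)–X(7,5)=  → 1/5 unlike.
Row 7: O(7,2)–X(7,3)≠ X(7,3)–X(7,4)= X(7,4)–X(7,5)=  → 1/3 unlike.
Total adjacent occupied pairs: 33; unlike-type pairs: 11.

11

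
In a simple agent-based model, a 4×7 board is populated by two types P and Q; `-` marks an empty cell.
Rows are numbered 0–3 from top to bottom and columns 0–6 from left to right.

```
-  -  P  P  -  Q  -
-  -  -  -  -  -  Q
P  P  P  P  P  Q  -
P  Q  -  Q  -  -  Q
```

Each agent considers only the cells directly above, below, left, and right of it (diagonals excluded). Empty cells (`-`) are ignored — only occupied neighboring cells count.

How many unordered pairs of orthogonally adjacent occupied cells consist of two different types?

4

Scan each occupied cell's neighbors to the right and below so each pair is counted once.
Row 0: P(0,2)–P(0,3)=  → 0/1 unlike.
Row 2: P(2,0)–P(2,1)= P(2,0)–P(3,0)= P(2,1)–P(2,2)= P(2,1)–Q(3,1)≠ P(2,2)–P(2,3)= P(2,3)–P(2,4)= P(2,3)–Q(3,3)≠ P(2,4)–Q(2,5)≠  → 3/8 unlike.
Row 3: P(3,0)–Q(3,1)≠  → 1/1 unlike.
Total adjacent occupied pairs: 10; unlike-type pairs: 4.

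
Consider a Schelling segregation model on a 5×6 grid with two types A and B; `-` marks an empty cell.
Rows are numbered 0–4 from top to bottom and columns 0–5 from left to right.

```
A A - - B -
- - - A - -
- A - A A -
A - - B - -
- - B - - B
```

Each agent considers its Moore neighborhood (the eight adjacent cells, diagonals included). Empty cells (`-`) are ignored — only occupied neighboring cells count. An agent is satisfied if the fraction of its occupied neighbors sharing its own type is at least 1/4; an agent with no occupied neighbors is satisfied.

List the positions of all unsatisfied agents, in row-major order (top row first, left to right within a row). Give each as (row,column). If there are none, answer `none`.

(0,4)

Row 0: (0,0)A 1/1 satisfied · (0,1)A 1/1 satisfied · (0,4)B 0/1 not
Row 1: (1,3)A 2/3 satisfied
Row 2: (2,1)A 1/1 satisfied · (2,3)A 2/3 satisfied · (2,4)A 2/3 satisfied
Row 3: (3,0)A 1/1 satisfied · (3,3)B 1/3 satisfied
Row 4: (4,2)B 1/1 satisfied · (4,5)B 0/0 satisfied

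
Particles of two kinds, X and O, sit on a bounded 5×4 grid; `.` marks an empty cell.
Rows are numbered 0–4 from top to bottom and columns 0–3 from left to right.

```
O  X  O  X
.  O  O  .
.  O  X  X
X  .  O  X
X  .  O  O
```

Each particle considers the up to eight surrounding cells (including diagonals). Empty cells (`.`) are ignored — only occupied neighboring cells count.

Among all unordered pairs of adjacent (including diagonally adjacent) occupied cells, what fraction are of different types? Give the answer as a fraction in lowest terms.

Scan each occupied cell's neighbors to the right and below (and the two forward diagonals) so each pair is counted once.
From row 0: 6 unlike of 9 pairs (running 6/9).
From row 1: 3 unlike of 6 pairs (running 9/15).
From row 2: 4 unlike of 8 pairs (running 13/23).
From row 3: 3 unlike of 6 pairs (running 16/29).
From row 4: 0 unlike of 1 pairs (running 16/30).
Total adjacent occupied pairs: 30; unlike-type pairs: 16.
16/30 reduces to 8/15.

8/15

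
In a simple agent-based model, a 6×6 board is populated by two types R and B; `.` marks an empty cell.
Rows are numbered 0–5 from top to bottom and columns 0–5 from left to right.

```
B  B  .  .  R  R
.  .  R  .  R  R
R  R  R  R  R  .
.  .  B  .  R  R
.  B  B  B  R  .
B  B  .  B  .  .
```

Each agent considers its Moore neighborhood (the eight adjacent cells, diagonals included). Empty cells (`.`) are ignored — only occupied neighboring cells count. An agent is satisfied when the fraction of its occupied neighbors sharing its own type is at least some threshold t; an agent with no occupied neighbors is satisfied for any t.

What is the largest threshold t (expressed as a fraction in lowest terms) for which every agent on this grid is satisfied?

(0,0)B 1/1
(0,1)B 1/2
(0,4)R 3/3
(0,5)R 3/3
(1,2)R 3/4
(1,4)R 5/5
(1,5)R 4/4
(2,0)R 1/1
(2,1)R 3/4
(2,2)R 3/4
(2,3)R 5/6
(2,4)R 5/5
(3,2)B 3/6
(3,4)R 4/5
(3,5)R 3/3
(4,1)B 4/4
(4,2)B 5/5
(4,3)B 3/5
(4,4)R 2/4
(5,0)B 2/2
(5,1)B 3/3
(5,3)B 2/3
The smallest same-type fraction is 1/2 at (0,1), which reduces to 1/2. Any threshold above that leaves this agent unsatisfied.

1/2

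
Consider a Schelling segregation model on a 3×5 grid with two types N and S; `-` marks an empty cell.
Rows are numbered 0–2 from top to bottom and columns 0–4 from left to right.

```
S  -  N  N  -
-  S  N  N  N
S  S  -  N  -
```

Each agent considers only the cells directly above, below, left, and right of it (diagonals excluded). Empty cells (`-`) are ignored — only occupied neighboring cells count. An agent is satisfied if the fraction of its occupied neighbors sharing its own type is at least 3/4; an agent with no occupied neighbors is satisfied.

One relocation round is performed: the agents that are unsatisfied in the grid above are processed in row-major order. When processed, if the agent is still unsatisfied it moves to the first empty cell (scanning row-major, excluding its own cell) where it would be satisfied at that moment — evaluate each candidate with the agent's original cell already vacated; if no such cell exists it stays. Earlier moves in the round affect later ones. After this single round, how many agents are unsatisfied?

Initially unsatisfied (in order): (1,1), (1,2).
  (1,1) → (1,0).
  (1,2): now satisfied by earlier moves; stays.
Resulting grid:
S - N N -
S - N N N
S S - N -
All satisfied now.

0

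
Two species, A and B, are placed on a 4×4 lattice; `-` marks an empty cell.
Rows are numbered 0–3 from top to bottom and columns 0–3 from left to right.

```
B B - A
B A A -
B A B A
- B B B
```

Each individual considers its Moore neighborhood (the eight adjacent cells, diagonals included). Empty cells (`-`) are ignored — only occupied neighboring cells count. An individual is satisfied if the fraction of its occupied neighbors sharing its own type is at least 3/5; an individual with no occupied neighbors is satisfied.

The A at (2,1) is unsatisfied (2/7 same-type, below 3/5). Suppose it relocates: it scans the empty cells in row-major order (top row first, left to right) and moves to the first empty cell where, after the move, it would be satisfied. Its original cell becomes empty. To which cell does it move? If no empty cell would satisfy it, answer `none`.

(0,2)

Vacating (2,1). Empty cells in order:
  (0,2): 3/4 same-type → satisfied — stop here.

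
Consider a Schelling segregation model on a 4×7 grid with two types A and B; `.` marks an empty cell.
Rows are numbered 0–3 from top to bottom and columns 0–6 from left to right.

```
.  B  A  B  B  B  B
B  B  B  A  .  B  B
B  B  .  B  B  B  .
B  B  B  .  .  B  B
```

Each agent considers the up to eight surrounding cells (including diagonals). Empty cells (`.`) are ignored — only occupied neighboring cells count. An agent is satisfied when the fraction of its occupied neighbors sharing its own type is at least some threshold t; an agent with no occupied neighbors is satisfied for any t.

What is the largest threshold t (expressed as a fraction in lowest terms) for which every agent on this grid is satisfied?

(0,1)B 3/4
(0,2)A 1/5
(0,3)B 2/4
(0,4)B 3/4
(0,5)B 4/4
(0,6)B 3/3
(1,0)B 4/4
(1,1)B 5/6
(1,2)B 5/7
(1,3)A 1/6
(1,5)B 6/6
(1,6)B 4/4
(2,0)B 5/5
(2,1)B 7/7
(2,3)B 3/4
(2,4)B 4/5
(2,5)B 5/5
(3,0)B 3/3
(3,1)B 4/4
(3,2)B 3/3
(3,5)B 3/3
(3,6)B 2/2
The smallest same-type fraction is 1/6 at (1,3), which reduces to 1/6. Any threshold above that leaves this agent unsatisfied.

1/6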